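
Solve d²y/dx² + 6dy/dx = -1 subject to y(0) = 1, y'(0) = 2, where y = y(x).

Characteristic equation r² + 6r = 0 factors as (r + 6)r = 0, so r = -6, 0.
Hence y_h = C1*exp(-6*x) + C2.
Since 1 solves the homogeneous equation (r = 0 is a root of multiplicity 1), multiply the trial by x. Try y_p = A*x. Substituting into the equation and dividing by 1 gives A = -1/6, so y_p = -x/6.
General solution: y = C2 - x/6 + C1*exp(-6*x).
Apply the initial conditions: y(0) = C1 + C2 = 1 and y'(0) = -1/6 - 6*C1 = 2. Solving gives C1 = -13/36, C2 = 49/36.

y = 49/36 - 13*exp(-6*x)/36 - x/6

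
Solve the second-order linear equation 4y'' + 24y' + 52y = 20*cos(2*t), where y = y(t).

Divide through by 4: y'' + 6y' + 13y = 5*cos(2*t).
Characteristic equation r² + 6r + 13 = 0 has discriminant (6)² - 4·(13) = -16 < 0, so r = -3 ± 2i.
Hence y_h = C1*cos(2*t)*exp(-3*t) + C2*exp(-3*t)*sin(2*t).
Try y_p = A*cos(2*t) + B*sin(2*t). Substituting and equating the coefficients of cos(2t) and sin(2t) gives A = 1/5, B = 4/15, so y_p = cos(2*t)/5 + 4*sin(2*t)/15.

y = cos(2*t)/5 + 4*sin(2*t)/15 + C1*cos(2*t)*exp(-3*t) + C2*exp(-3*t)*sin(2*t)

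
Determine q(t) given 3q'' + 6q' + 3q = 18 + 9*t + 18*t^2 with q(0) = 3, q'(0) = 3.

q = 36 - 33*exp(-t) - 21*t + 6*t**2 - 9*t*exp(-t)

Divide through by 3: q'' + 2q' + q = 6 + 3*t + 6*t^2.
Characteristic equation r² + 2r + 1 = 0 has discriminant (2)² - 4·(1) = 0, so r = -1 is a repeated root.
Hence q_h = (C1 + C2*t)*exp(-t).
For the particular solution try q_p = A0 + A1*t + A2*t^2. Substituting and matching coefficients of each power of t gives A0 = 36, A1 = -21, A2 = 6, so q_p = 36 - 21*t + 6*t^2.
General solution: q = 36 - 21*t + 6*t^2 + C1*exp(-t) + C2*t*exp(-t).
Apply the initial conditions: q(0) = 36 + C1 = 3 and q'(0) = -21 + C2 - C1 = 3. Solving gives C1 = -33, C2 = -9.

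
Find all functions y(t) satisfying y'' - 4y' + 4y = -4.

y = -1 + C1*exp(2*t) + C2*t*exp(2*t)

Characteristic equation r² - 4r + 4 = 0 has discriminant (-4)² - 4·(4) = 0, so r = 2 is a repeated root.
Hence y_h = (C1 + C2*t)*exp(2*t).
For the particular solution try y_p = A0. Substituting and matching coefficients of each power of t gives A0 = -1, so y_p = -1.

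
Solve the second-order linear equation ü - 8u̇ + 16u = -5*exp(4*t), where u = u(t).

Characteristic equation r² - 8r + 16 = 0 has discriminant (-8)² - 4·(16) = 0, so r = 4 is a repeated root.
Hence u_h = (C1 + C2*t)*exp(4*t).
Since exp(4*t) solves the homogeneous equation (r = 4 is a root of multiplicity 2), multiply the trial by t^2. Try u_p = A*t^2*exp(4*t). Substituting into the equation and dividing by exp(4*t) gives A = -5/2, so u_p = -5*t^2*exp(4*t)/2.

u = C1*exp(4*t) - 5*t**2*exp(4*t)/2 + C2*t*exp(4*t)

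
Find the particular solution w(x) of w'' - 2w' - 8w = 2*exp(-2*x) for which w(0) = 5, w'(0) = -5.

w = 8*exp(4*x)/9 + 37*exp(-2*x)/9 - x*exp(-2*x)/3

Characteristic equation r² - 2r - 8 = 0 factors as (r + 2)(r - 4) = 0, so r = -2, 4.
Hence w_h = C1*exp(-2*x) + C2*exp(4*x).
Since exp(-2*x) solves the homogeneous equation (r = -2 is a root of multiplicity 1), multiply the trial by x. Try w_p = A*x*exp(-2*x). Substituting into the equation and dividing by exp(-2*x) gives A = -1/3, so w_p = -x*exp(-2*x)/3.
General solution: w = C1*exp(-2*x) + C2*exp(4*x) - x*exp(-2*x)/3.
Apply the initial conditions: w(0) = C1 + C2 = 5 and w'(0) = -1/3 - 2*C1 + 4*C2 = -5. Solving gives C1 = 37/9, C2 = 8/9.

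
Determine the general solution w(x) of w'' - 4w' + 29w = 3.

w = 3/29 + C1*cos(5*x)*exp(2*x) + C2*exp(2*x)*sin(5*x)

Characteristic equation r² - 4r + 29 = 0 has discriminant (-4)² - 4·(29) = -100 < 0, so r = 2 ± 5i.
Hence w_h = C1*cos(5*x)*exp(2*x) + C2*exp(2*x)*sin(5*x).
For the particular solution try w_p = A0. Substituting and matching coefficients of each power of x gives A0 = 3/29, so w_p = 3/29.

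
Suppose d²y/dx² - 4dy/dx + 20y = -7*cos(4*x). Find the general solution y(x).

y = -7*cos(4*x)/68 + 7*sin(4*x)/17 + C1*cos(4*x)*exp(2*x) + C2*exp(2*x)*sin(4*x)

Characteristic equation r² - 4r + 20 = 0 has discriminant (-4)² - 4·(20) = -64 < 0, so r = 2 ± 4i.
Hence y_h = C1*cos(4*x)*exp(2*x) + C2*exp(2*x)*sin(4*x).
Try y_p = A*cos(4*x) + B*sin(4*x). Substituting and equating the coefficients of cos(4x) and sin(4x) gives A = -7/68, B = 7/17, so y_p = -7*cos(4*x)/68 + 7*sin(4*x)/17.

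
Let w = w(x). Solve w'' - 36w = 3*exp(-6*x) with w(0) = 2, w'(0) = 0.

w = 47*exp(-6*x)/48 + 49*exp(6*x)/48 - x*exp(-6*x)/4

Characteristic equation r² - 36 = 0 factors as (r - 6)(r + 6) = 0, so r = 6, -6.
Hence w_h = C1*exp(6*x) + C2*exp(-6*x).
Since exp(-6*x) solves the homogeneous equation (r = -6 is a root of multiplicity 1), multiply the trial by x. Try w_p = A*x*exp(-6*x). Substituting into the equation and dividing by exp(-6*x) gives A = -1/4, so w_p = -x*exp(-6*x)/4.
General solution: w = C1*exp(6*x) + C2*exp(-6*x) - x*exp(-6*x)/4.
Apply the initial conditions: w(0) = C1 + C2 = 2 and w'(0) = -1/4 - 6*C2 + 6*C1 = 0. Solving gives C1 = 49/48, C2 = 47/48.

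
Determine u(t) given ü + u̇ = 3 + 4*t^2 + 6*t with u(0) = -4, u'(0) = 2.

u = -7 - t**2 + 3*exp(-t) + 5*t + 4*t**3/3

Characteristic equation r² + r = 0 factors as (r + 1)r = 0, so r = -1, 0.
Hence u_h = C1*exp(-t) + C2.
Since 0 is a characteristic root (multiplicity 1), multiply the polynomial trial by t: try u_p = t*(A0 + A1*t + A2*t^2). Substituting and matching coefficients of each power of t gives A0 = 5, A1 = -1, A2 = 4/3, so u_p = -t^2 + 5*t + 4*t^3/3.
General solution: u = C2 - t^2 + 5*t + 4*t^3/3 + C1*exp(-t).
Apply the initial conditions: u(0) = C1 + C2 = -4 and u'(0) = 5 - C1 = 2. Solving gives C1 = 3, C2 = -7.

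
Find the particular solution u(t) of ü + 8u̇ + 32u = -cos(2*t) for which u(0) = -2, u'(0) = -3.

u = -7*cos(2*t)/260 - sin(2*t)/65 - 513*cos(4*t)*exp(-4*t)/260 - 353*exp(-4*t)*sin(4*t)/130

Characteristic equation r² + 8r + 32 = 0 has discriminant (8)² - 4·(32) = -64 < 0, so r = -4 ± 4i.
Hence u_h = C1*cos(4*t)*exp(-4*t) + C2*exp(-4*t)*sin(4*t).
Try u_p = A*cos(2*t) + B*sin(2*t). Substituting and equating the coefficients of cos(2t) and sin(2t) gives A = -7/260, B = -1/65, so u_p = -7*cos(2*t)/260 - sin(2*t)/65.
General solution: u = -7*cos(2*t)/260 - sin(2*t)/65 + C1*cos(4*t)*exp(-4*t) + C2*exp(-4*t)*sin(4*t).
Apply the initial conditions: u(0) = -7/260 + C1 = -2 and u'(0) = -2/65 - 4*C1 + 4*C2 = -3. Solving gives C1 = -513/260, C2 = -353/130.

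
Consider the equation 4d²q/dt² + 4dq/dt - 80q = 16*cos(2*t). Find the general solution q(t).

q = -24*cos(2*t)/145 + 2*sin(2*t)/145 + C1*exp(-5*t) + C2*exp(4*t)

Divide through by 4: q'' + q' - 20q = 4*cos(2*t).
Characteristic equation r² + r - 20 = 0 factors as (r + 5)(r - 4) = 0, so r = -5, 4.
Hence q_h = C1*exp(-5*t) + C2*exp(4*t).
Try q_p = A*cos(2*t) + B*sin(2*t). Substituting and equating the coefficients of cos(2t) and sin(2t) gives A = -24/145, B = 2/145, so q_p = -24*cos(2*t)/145 + 2*sin(2*t)/145.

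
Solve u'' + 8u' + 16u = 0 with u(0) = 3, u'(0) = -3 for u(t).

Characteristic equation r² + 8r + 16 = 0 has discriminant (8)² - 4·(16) = 0, so r = -4 is a repeated root.
Hence u_h = (C1 + C2*t)*exp(-4*t).
Apply the initial conditions: u(0) = C1 = 3 and u'(0) = C2 - 4*C1 = -3. Solving gives C1 = 3, C2 = 9.

u = 3*exp(-4*t) + 9*t*exp(-4*t)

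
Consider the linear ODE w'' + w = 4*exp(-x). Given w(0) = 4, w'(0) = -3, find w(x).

w = -sin(x) + 2*cos(x) + 2*exp(-x)

Characteristic equation r² + 1 = 0 has discriminant (0)² - 4·(1) = -4 < 0, so r = ± i.
Hence w_h = C1*cos(x) + C2*sin(x).
Try w_p = A*exp(-x). Substituting into the equation and dividing by exp(-x) gives A = 2, so w_p = 2*exp(-x).
General solution: w = 2*exp(-x) + C1*cos(x) + C2*sin(x).
Apply the initial conditions: w(0) = 2 + C1 = 4 and w'(0) = -2 + C2 = -3. Solving gives C1 = 2, C2 = -1.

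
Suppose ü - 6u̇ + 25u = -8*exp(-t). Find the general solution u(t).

Characteristic equation r² - 6r + 25 = 0 has discriminant (-6)² - 4·(25) = -64 < 0, so r = 3 ± 4i.
Hence u_h = C1*cos(4*t)*exp(3*t) + C2*exp(3*t)*sin(4*t).
Try u_p = A*exp(-t). Substituting into the equation and dividing by exp(-t) gives A = -1/4, so u_p = -exp(-t)/4.

u = -exp(-t)/4 + C1*cos(4*t)*exp(3*t) + C2*exp(3*t)*sin(4*t)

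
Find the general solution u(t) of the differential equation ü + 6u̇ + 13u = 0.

Characteristic equation r² + 6r + 13 = 0 has discriminant (6)² - 4·(13) = -16 < 0, so r = -3 ± 2i.
Hence u_h = C1*cos(2*t)*exp(-3*t) + C2*exp(-3*t)*sin(2*t).

u = C1*cos(2*t)*exp(-3*t) + C2*exp(-3*t)*sin(2*t)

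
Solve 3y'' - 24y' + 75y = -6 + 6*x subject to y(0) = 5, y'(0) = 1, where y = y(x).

Divide through by 3: y'' - 8y' + 25y = -2 + 2*x.
Characteristic equation r² - 8r + 25 = 0 has discriminant (-8)² - 4·(25) = -36 < 0, so r = 4 ± 3i.
Hence y_h = C1*cos(3*x)*exp(4*x) + C2*exp(4*x)*sin(3*x).
For the particular solution try y_p = A0 + A1*x. Substituting and matching coefficients of each power of x gives A0 = -34/625, A1 = 2/25, so y_p = -34/625 + 2*x/25.
General solution: y = -34/625 + 2*x/25 + C1*cos(3*x)*exp(4*x) + C2*exp(4*x)*sin(3*x).
Apply the initial conditions: y(0) = -34/625 + C1 = 5 and y'(0) = 2/25 + 3*C2 + 4*C1 = 1. Solving gives C1 = 3159/625, C2 = -12061/1875.

y = -34/625 + 2*x/25 - 12061*exp(4*x)*sin(3*x)/1875 + 3159*cos(3*x)*exp(4*x)/625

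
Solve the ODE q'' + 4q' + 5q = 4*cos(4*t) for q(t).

q = -44*cos(4*t)/377 + 64*sin(4*t)/377 + C1*cos(t)*exp(-2*t) + C2*exp(-2*t)*sin(t)

Characteristic equation r² + 4r + 5 = 0 has discriminant (4)² - 4·(5) = -4 < 0, so r = -2 ± i.
Hence q_h = C1*cos(t)*exp(-2*t) + C2*exp(-2*t)*sin(t).
Try q_p = A*cos(4*t) + B*sin(4*t). Substituting and equating the coefficients of cos(4t) and sin(4t) gives A = -44/377, B = 64/377, so q_p = -44*cos(4*t)/377 + 64*sin(4*t)/377.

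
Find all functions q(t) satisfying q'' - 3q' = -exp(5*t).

Characteristic equation r² - 3r = 0 factors as (r - 3)r = 0, so r = 3, 0.
Hence q_h = C1*exp(3*t) + C2.
Try q_p = A*exp(5*t). Substituting into the equation and dividing by exp(5*t) gives A = -1/10, so q_p = -exp(5*t)/10.

q = C2 - exp(5*t)/10 + C1*exp(3*t)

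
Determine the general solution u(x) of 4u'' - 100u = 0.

Divide through by 4: u'' - 25u = 0.
Characteristic equation r² - 25 = 0 factors as (r - 5)(r + 5) = 0, so r = 5, -5.
Hence u_h = C1*exp(5*x) + C2*exp(-5*x).

u = C1*exp(5*x) + C2*exp(-5*x)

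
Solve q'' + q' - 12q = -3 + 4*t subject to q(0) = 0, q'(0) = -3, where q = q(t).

Characteristic equation r² + r - 12 = 0 factors as (r + 4)(r - 3) = 0, so r = -4, 3.
Hence q_h = C1*exp(-4*t) + C2*exp(3*t).
For the particular solution try q_p = A0 + A1*t. Substituting and matching coefficients of each power of t gives A0 = 2/9, A1 = -1/3, so q_p = 2/9 - t/3.
General solution: q = 2/9 - t/3 + C1*exp(-4*t) + C2*exp(3*t).
Apply the initial conditions: q(0) = 2/9 + C1 + C2 = 0 and q'(0) = -1/3 - 4*C1 + 3*C2 = -3. Solving gives C1 = 2/7, C2 = -32/63.

q = 2/9 - 32*exp(3*t)/63 - t/3 + 2*exp(-4*t)/7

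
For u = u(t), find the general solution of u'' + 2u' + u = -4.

Characteristic equation r² + 2r + 1 = 0 has discriminant (2)² - 4·(1) = 0, so r = -1 is a repeated root.
Hence u_h = (C1 + C2*t)*exp(-t).
For the particular solution try u_p = A0. Substituting and matching coefficients of each power of t gives A0 = -4, so u_p = -4.

u = -4 + C1*exp(-t) + C2*t*exp(-t)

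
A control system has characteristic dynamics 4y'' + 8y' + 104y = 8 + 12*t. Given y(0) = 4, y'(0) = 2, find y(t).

y = 23/338 + 3*t/26 + 983*exp(-t)*sin(5*t)/845 + 1329*cos(5*t)*exp(-t)/338

Divide through by 4: y'' + 2y' + 26y = 2 + 3*t.
Characteristic equation r² + 2r + 26 = 0 has discriminant (2)² - 4·(26) = -100 < 0, so r = -1 ± 5i.
Hence y_h = C1*cos(5*t)*exp(-t) + C2*exp(-t)*sin(5*t).
For the particular solution try y_p = A0 + A1*t. Substituting and matching coefficients of each power of t gives A0 = 23/338, A1 = 3/26, so y_p = 23/338 + 3*t/26.
General solution: y = 23/338 + 3*t/26 + C1*cos(5*t)*exp(-t) + C2*exp(-t)*sin(5*t).
Apply the initial conditions: y(0) = 23/338 + C1 = 4 and y'(0) = 3/26 - C1 + 5*C2 = 2. Solving gives C1 = 1329/338, C2 = 983/845.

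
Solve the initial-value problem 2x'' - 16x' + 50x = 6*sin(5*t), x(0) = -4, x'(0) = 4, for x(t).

Divide through by 2: x'' - 8x' + 25x = 3*sin(5*t).
Characteristic equation r² - 8r + 25 = 0 has discriminant (-8)² - 4·(25) = -36 < 0, so r = 4 ± 3i.
Hence x_h = C1*cos(3*t)*exp(4*t) + C2*exp(4*t)*sin(3*t).
Try x_p = A*cos(5*t) + B*sin(5*t). Substituting and equating the coefficients of cos(5t) and sin(5t) gives A = 3/40, B = 0, so x_p = 3*cos(5*t)/40.
General solution: x = 3*cos(5*t)/40 + C1*cos(3*t)*exp(4*t) + C2*exp(4*t)*sin(3*t).
Apply the initial conditions: x(0) = 3/40 + C1 = -4 and x'(0) = 3*C2 + 4*C1 = 4. Solving gives C1 = -163/40, C2 = 203/30.

x = 3*cos(5*t)/40 - 163*cos(3*t)*exp(4*t)/40 + 203*exp(4*t)*sin(3*t)/30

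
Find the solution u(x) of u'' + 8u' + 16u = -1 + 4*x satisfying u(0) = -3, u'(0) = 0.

u = -3/16 - 45*exp(-4*x)/16 + x/4 - 23*x*exp(-4*x)/2

Characteristic equation r² + 8r + 16 = 0 has discriminant (8)² - 4·(16) = 0, so r = -4 is a repeated root.
Hence u_h = (C1 + C2*x)*exp(-4*x).
For the particular solution try u_p = A0 + A1*x. Substituting and matching coefficients of each power of x gives A0 = -3/16, A1 = 1/4, so u_p = -3/16 + x/4.
General solution: u = -3/16 + x/4 + C1*exp(-4*x) + C2*x*exp(-4*x).
Apply the initial conditions: u(0) = -3/16 + C1 = -3 and u'(0) = 1/4 + C2 - 4*C1 = 0. Solving gives C1 = -45/16, C2 = -23/2.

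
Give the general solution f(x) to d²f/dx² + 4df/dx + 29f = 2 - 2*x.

f = 66/841 - 2*x/29 + C1*cos(5*x)*exp(-2*x) + C2*exp(-2*x)*sin(5*x)

Characteristic equation r² + 4r + 29 = 0 has discriminant (4)² - 4·(29) = -100 < 0, so r = -2 ± 5i.
Hence f_h = C1*cos(5*x)*exp(-2*x) + C2*exp(-2*x)*sin(5*x).
For the particular solution try f_p = A0 + A1*x. Substituting and matching coefficients of each power of x gives A0 = 66/841, A1 = -2/29, so f_p = 66/841 - 2*x/29.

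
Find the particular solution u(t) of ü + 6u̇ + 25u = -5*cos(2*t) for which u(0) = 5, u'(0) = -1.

Characteristic equation r² + 6r + 25 = 0 has discriminant (6)² - 4·(25) = -64 < 0, so r = -3 ± 4i.
Hence u_h = C1*cos(4*t)*exp(-3*t) + C2*exp(-3*t)*sin(4*t).
Try u_p = A*cos(2*t) + B*sin(2*t). Substituting and equating the coefficients of cos(2t) and sin(2t) gives A = -7/39, B = -4/39, so u_p = -7*cos(2*t)/39 - 4*sin(2*t)/39.
General solution: u = -7*cos(2*t)/39 - 4*sin(2*t)/39 + C1*cos(4*t)*exp(-3*t) + C2*exp(-3*t)*sin(4*t).
Apply the initial conditions: u(0) = -7/39 + C1 = 5 and u'(0) = -8/39 - 3*C1 + 4*C2 = -1. Solving gives C1 = 202/39, C2 = 575/156.

u = -7*cos(2*t)/39 - 4*sin(2*t)/39 + 202*cos(4*t)*exp(-3*t)/39 + 575*exp(-3*t)*sin(4*t)/156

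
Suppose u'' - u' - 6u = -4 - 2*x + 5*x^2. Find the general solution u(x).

u = 31/108 - 5*x**2/6 + 11*x/18 + C1*exp(-2*x) + C2*exp(3*x)

Characteristic equation r² - r - 6 = 0 factors as (r + 2)(r - 3) = 0, so r = -2, 3.
Hence u_h = C1*exp(-2*x) + C2*exp(3*x).
For the particular solution try u_p = A0 + A1*x + A2*x^2. Substituting and matching coefficients of each power of x gives A0 = 31/108, A1 = 11/18, A2 = -5/6, so u_p = 31/108 - 5*x^2/6 + 11*x/18.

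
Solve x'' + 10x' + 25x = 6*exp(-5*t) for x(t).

Characteristic equation r² + 10r + 25 = 0 has discriminant (10)² - 4·(25) = 0, so r = -5 is a repeated root.
Hence x_h = (C1 + C2*t)*exp(-5*t).
Since exp(-5*t) solves the homogeneous equation (r = -5 is a root of multiplicity 2), multiply the trial by t^2. Try x_p = A*t^2*exp(-5*t). Substituting into the equation and dividing by exp(-5*t) gives A = 3, so x_p = 3*t^2*exp(-5*t).

x = C1*exp(-5*t) + 3*t**2*exp(-5*t) + C2*t*exp(-5*t)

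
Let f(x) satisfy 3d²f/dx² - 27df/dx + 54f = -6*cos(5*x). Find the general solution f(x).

f = 7*cos(5*x)/1037 + 45*sin(5*x)/1037 + C1*exp(6*x) + C2*exp(3*x)

Divide through by 3: f'' - 9f' + 18f = -2*cos(5*x).
Characteristic equation r² - 9r + 18 = 0 factors as (r - 6)(r - 3) = 0, so r = 6, 3.
Hence f_h = C1*exp(6*x) + C2*exp(3*x).
Try f_p = A*cos(5*x) + B*sin(5*x). Substituting and equating the coefficients of cos(5x) and sin(5x) gives A = 7/1037, B = 45/1037, so f_p = 7*cos(5*x)/1037 + 45*sin(5*x)/1037.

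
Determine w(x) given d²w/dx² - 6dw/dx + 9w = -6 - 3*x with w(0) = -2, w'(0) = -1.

w = -8/9 - 10*exp(3*x)/9 - x/3 + 8*x*exp(3*x)/3

Characteristic equation r² - 6r + 9 = 0 has discriminant (-6)² - 4·(9) = 0, so r = 3 is a repeated root.
Hence w_h = (C1 + C2*x)*exp(3*x).
For the particular solution try w_p = A0 + A1*x. Substituting and matching coefficients of each power of x gives A0 = -8/9, A1 = -1/3, so w_p = -8/9 - x/3.
General solution: w = -8/9 - x/3 + C1*exp(3*x) + C2*x*exp(3*x).
Apply the initial conditions: w(0) = -8/9 + C1 = -2 and w'(0) = -1/3 + C2 + 3*C1 = -1. Solving gives C1 = -10/9, C2 = 8/3.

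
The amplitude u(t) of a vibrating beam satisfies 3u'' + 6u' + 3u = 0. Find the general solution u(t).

u = C1*exp(-t) + C2*t*exp(-t)

Divide through by 3: u'' + 2u' + u = 0.
Characteristic equation r² + 2r + 1 = 0 has discriminant (2)² - 4·(1) = 0, so r = -1 is a repeated root.
Hence u_h = (C1 + C2*t)*exp(-t).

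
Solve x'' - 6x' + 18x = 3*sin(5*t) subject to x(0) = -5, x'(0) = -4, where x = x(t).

Characteristic equation r² - 6r + 18 = 0 has discriminant (-6)² - 4·(18) = -36 < 0, so r = 3 ± 3i.
Hence x_h = C1*cos(3*t)*exp(3*t) + C2*exp(3*t)*sin(3*t).
Try x_p = A*cos(5*t) + B*sin(5*t). Substituting and equating the coefficients of cos(5t) and sin(5t) gives A = 90/949, B = -21/949, so x_p = -21*sin(5*t)/949 + 90*cos(5*t)/949.
General solution: x = -21*sin(5*t)/949 + 90*cos(5*t)/949 + C1*cos(3*t)*exp(3*t) + C2*exp(3*t)*sin(3*t).
Apply the initial conditions: x(0) = 90/949 + C1 = -5 and x'(0) = -105/949 + 3*C1 + 3*C2 = -4. Solving gives C1 = -4835/949, C2 = 10814/2847.

x = -21*sin(5*t)/949 + 90*cos(5*t)/949 - 4835*cos(3*t)*exp(3*t)/949 + 10814*exp(3*t)*sin(3*t)/2847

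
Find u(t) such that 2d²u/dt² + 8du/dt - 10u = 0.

u = C1*exp(t) + C2*exp(-5*t)

Divide through by 2: u'' + 4u' - 5u = 0.
Characteristic equation r² + 4r - 5 = 0 factors as (r - 1)(r + 5) = 0, so r = 1, -5.
Hence u_h = C1*exp(t) + C2*exp(-5*t).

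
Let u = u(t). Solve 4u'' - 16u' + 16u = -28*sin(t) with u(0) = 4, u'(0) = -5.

u = -28*cos(t)/25 - 21*sin(t)/25 + 128*exp(2*t)/25 - 72*t*exp(2*t)/5

Divide through by 4: u'' - 4u' + 4u = -7*sin(t).
Characteristic equation r² - 4r + 4 = 0 has discriminant (-4)² - 4·(4) = 0, so r = 2 is a repeated root.
Hence u_h = (C1 + C2*t)*exp(2*t).
Try u_p = A*cos(t) + B*sin(t). Substituting and equating the coefficients of cos(t) and sin(t) gives A = -28/25, B = -21/25, so u_p = -28*cos(t)/25 - 21*sin(t)/25.
General solution: u = -28*cos(t)/25 - 21*sin(t)/25 + C1*exp(2*t) + C2*t*exp(2*t).
Apply the initial conditions: u(0) = -28/25 + C1 = 4 and u'(0) = -21/25 + C2 + 2*C1 = -5. Solving gives C1 = 128/25, C2 = -72/5.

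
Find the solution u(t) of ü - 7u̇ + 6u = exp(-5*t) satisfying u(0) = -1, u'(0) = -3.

Characteristic equation r² - 7r + 6 = 0 factors as (r - 1)(r - 6) = 0, so r = 1, 6.
Hence u_h = C1*exp(t) + C2*exp(6*t).
Try u_p = A*exp(-5*t). Substituting into the equation and dividing by exp(-5*t) gives A = 1/66, so u_p = exp(-5*t)/66.
General solution: u = exp(-5*t)/66 + C1*exp(t) + C2*exp(6*t).
Apply the initial conditions: u(0) = 1/66 + C1 + C2 = -1 and u'(0) = -5/66 + C1 + 6*C2 = -3. Solving gives C1 = -19/30, C2 = -21/55.

u = -21*exp(6*t)/55 - 19*exp(t)/30 + exp(-5*t)/66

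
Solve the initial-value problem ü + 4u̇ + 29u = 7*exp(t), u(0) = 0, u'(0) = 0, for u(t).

Characteristic equation r² + 4r + 29 = 0 has discriminant (4)² - 4·(29) = -100 < 0, so r = -2 ± 5i.
Hence u_h = C1*cos(5*t)*exp(-2*t) + C2*exp(-2*t)*sin(5*t).
Try u_p = A*exp(t). Substituting into the equation and dividing by exp(t) gives A = 7/34, so u_p = 7*exp(t)/34.
General solution: u = 7*exp(t)/34 + C1*cos(5*t)*exp(-2*t) + C2*exp(-2*t)*sin(5*t).
Apply the initial conditions: u(0) = 7/34 + C1 = 0 and u'(0) = 7/34 - 2*C1 + 5*C2 = 0. Solving gives C1 = -7/34, C2 = -21/170.

u = 7*exp(t)/34 - 21*exp(-2*t)*sin(5*t)/170 - 7*cos(5*t)*exp(-2*t)/34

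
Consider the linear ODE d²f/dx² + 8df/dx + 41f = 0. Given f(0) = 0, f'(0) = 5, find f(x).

f = exp(-4*x)*sin(5*x)

Characteristic equation r² + 8r + 41 = 0 has discriminant (8)² - 4·(41) = -100 < 0, so r = -4 ± 5i.
Hence f_h = C1*cos(5*x)*exp(-4*x) + C2*exp(-4*x)*sin(5*x).
Apply the initial conditions: f(0) = C1 = 0 and f'(0) = -4*C1 + 5*C2 = 5. Solving gives C1 = 0, C2 = 1.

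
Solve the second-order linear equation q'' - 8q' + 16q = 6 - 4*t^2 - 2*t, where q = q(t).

q = 7/32 - 3*t/8 - t**2/4 + C1*exp(4*t) + C2*t*exp(4*t)

Characteristic equation r² - 8r + 16 = 0 has discriminant (-8)² - 4·(16) = 0, so r = 4 is a repeated root.
Hence q_h = (C1 + C2*t)*exp(4*t).
For the particular solution try q_p = A0 + A1*t + A2*t^2. Substituting and matching coefficients of each power of t gives A0 = 7/32, A1 = -3/8, A2 = -1/4, so q_p = 7/32 - 3*t/8 - t^2/4.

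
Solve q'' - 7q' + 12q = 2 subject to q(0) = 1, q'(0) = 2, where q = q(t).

Characteristic equation r² - 7r + 12 = 0 factors as (r - 3)(r - 4) = 0, so r = 3, 4.
Hence q_h = C1*exp(3*t) + C2*exp(4*t).
For the particular solution try q_p = A0. Substituting and matching coefficients of each power of t gives A0 = 1/6, so q_p = 1/6.
General solution: q = 1/6 + C1*exp(3*t) + C2*exp(4*t).
Apply the initial conditions: q(0) = 1/6 + C1 + C2 = 1 and q'(0) = 3*C1 + 4*C2 = 2. Solving gives C1 = 4/3, C2 = -1/2.

q = 1/6 - exp(4*t)/2 + 4*exp(3*t)/3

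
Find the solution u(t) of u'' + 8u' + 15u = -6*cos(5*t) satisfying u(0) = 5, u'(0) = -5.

u = -53*exp(-5*t)/10 - 12*sin(5*t)/85 + 3*cos(5*t)/85 + 349*exp(-3*t)/34

Characteristic equation r² + 8r + 15 = 0 factors as (r + 3)(r + 5) = 0, so r = -3, -5.
Hence u_h = C1*exp(-3*t) + C2*exp(-5*t).
Try u_p = A*cos(5*t) + B*sin(5*t). Substituting and equating the coefficients of cos(5t) and sin(5t) gives A = 3/85, B = -12/85, so u_p = -12*sin(5*t)/85 + 3*cos(5*t)/85.
General solution: u = -12*sin(5*t)/85 + 3*cos(5*t)/85 + C1*exp(-3*t) + C2*exp(-5*t).
Apply the initial conditions: u(0) = 3/85 + C1 + C2 = 5 and u'(0) = -12/17 - 5*C2 - 3*C1 = -5. Solving gives C1 = 349/34, C2 = -53/10.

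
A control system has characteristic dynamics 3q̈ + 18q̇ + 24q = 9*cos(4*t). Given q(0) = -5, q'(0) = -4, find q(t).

q = -243*exp(-2*t)/20 - 3*cos(4*t)/80 + 9*sin(4*t)/80 + 115*exp(-4*t)/16

Divide through by 3: q'' + 6q' + 8q = 3*cos(4*t).
Characteristic equation r² + 6r + 8 = 0 factors as (r + 2)(r + 4) = 0, so r = -2, -4.
Hence q_h = C1*exp(-2*t) + C2*exp(-4*t).
Try q_p = A*cos(4*t) + B*sin(4*t). Substituting and equating the coefficients of cos(4t) and sin(4t) gives A = -3/80, B = 9/80, so q_p = -3*cos(4*t)/80 + 9*sin(4*t)/80.
General solution: q = -3*cos(4*t)/80 + 9*sin(4*t)/80 + C1*exp(-2*t) + C2*exp(-4*t).
Apply the initial conditions: q(0) = -3/80 + C1 + C2 = -5 and q'(0) = 9/20 - 4*C2 - 2*C1 = -4. Solving gives C1 = -243/20, C2 = 115/16.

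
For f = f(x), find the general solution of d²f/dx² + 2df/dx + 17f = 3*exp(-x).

Characteristic equation r² + 2r + 17 = 0 has discriminant (2)² - 4·(17) = -64 < 0, so r = -1 ± 4i.
Hence f_h = C1*cos(4*x)*exp(-x) + C2*exp(-x)*sin(4*x).
Try f_p = A*exp(-x). Substituting into the equation and dividing by exp(-x) gives A = 3/16, so f_p = 3*exp(-x)/16.

f = 3*exp(-x)/16 + C1*cos(4*x)*exp(-x) + C2*exp(-x)*sin(4*x)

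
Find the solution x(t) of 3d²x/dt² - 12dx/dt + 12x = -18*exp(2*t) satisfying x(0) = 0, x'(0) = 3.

x = -3*t**2*exp(2*t) + 3*t*exp(2*t)

Divide through by 3: x'' - 4x' + 4x = -6*exp(2*t).
Characteristic equation r² - 4r + 4 = 0 has discriminant (-4)² - 4·(4) = 0, so r = 2 is a repeated root.
Hence x_h = (C1 + C2*t)*exp(2*t).
Since exp(2*t) solves the homogeneous equation (r = 2 is a root of multiplicity 2), multiply the trial by t^2. Try x_p = A*t^2*exp(2*t). Substituting into the equation and dividing by exp(2*t) gives A = -3, so x_p = -3*t^2*exp(2*t).
General solution: x = C1*exp(2*t) - 3*t^2*exp(2*t) + C2*t*exp(2*t).
Apply the initial conditions: x(0) = C1 = 0 and x'(0) = C2 + 2*C1 = 3. Solving gives C1 = 0, C2 = 3.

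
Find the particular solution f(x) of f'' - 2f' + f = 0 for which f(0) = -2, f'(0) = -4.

f = -2*exp(x) - 2*x*exp(x)

Characteristic equation r² - 2r + 1 = 0 has discriminant (-2)² - 4·(1) = 0, so r = 1 is a repeated root.
Hence f_h = (C1 + C2*x)*exp(x).
Apply the initial conditions: f(0) = C1 = -2 and f'(0) = C1 + C2 = -4. Solving gives C1 = -2, C2 = -2.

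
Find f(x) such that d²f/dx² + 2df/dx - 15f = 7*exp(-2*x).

f = -7*exp(-2*x)/15 + C1*exp(-5*x) + C2*exp(3*x)

Characteristic equation r² + 2r - 15 = 0 factors as (r + 5)(r - 3) = 0, so r = -5, 3.
Hence f_h = C1*exp(-5*x) + C2*exp(3*x).
Try f_p = A*exp(-2*x). Substituting into the equation and dividing by exp(-2*x) gives A = -7/15, so f_p = -7*exp(-2*x)/15.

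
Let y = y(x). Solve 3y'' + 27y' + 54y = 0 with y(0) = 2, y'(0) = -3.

Divide through by 3: y'' + 9y' + 18y = 0.
Characteristic equation r² + 9r + 18 = 0 factors as (r + 6)(r + 3) = 0, so r = -6, -3.
Hence y_h = C1*exp(-6*x) + C2*exp(-3*x).
Apply the initial conditions: y(0) = C1 + C2 = 2 and y'(0) = -6*C1 - 3*C2 = -3. Solving gives C1 = -1, C2 = 3.

y = -exp(-6*x) + 3*exp(-3*x)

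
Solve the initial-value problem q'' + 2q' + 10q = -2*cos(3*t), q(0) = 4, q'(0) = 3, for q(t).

Characteristic equation r² + 2r + 10 = 0 has discriminant (2)² - 4·(10) = -36 < 0, so r = -1 ± 3i.
Hence q_h = C1*cos(3*t)*exp(-t) + C2*exp(-t)*sin(3*t).
Try q_p = A*cos(3*t) + B*sin(3*t). Substituting and equating the coefficients of cos(3t) and sin(3t) gives A = -2/37, B = -12/37, so q_p = -12*sin(3*t)/37 - 2*cos(3*t)/37.
General solution: q = -12*sin(3*t)/37 - 2*cos(3*t)/37 + C1*cos(3*t)*exp(-t) + C2*exp(-t)*sin(3*t).
Apply the initial conditions: q(0) = -2/37 + C1 = 4 and q'(0) = -36/37 - C1 + 3*C2 = 3. Solving gives C1 = 150/37, C2 = 99/37.

q = -12*sin(3*t)/37 - 2*cos(3*t)/37 + 99*exp(-t)*sin(3*t)/37 + 150*cos(3*t)*exp(-t)/37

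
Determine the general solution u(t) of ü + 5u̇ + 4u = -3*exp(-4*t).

u = C1*exp(-t) + C2*exp(-4*t) + t*exp(-4*t)

Characteristic equation r² + 5r + 4 = 0 factors as (r + 1)(r + 4) = 0, so r = -1, -4.
Hence u_h = C1*exp(-t) + C2*exp(-4*t).
Since exp(-4*t) solves the homogeneous equation (r = -4 is a root of multiplicity 1), multiply the trial by t. Try u_p = A*t*exp(-4*t). Substituting into the equation and dividing by exp(-4*t) gives A = 1, so u_p = t*exp(-4*t).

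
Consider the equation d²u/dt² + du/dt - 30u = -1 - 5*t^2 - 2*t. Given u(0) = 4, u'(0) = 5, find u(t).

Characteristic equation r² + r - 30 = 0 factors as (r - 5)(r + 6) = 0, so r = 5, -6.
Hence u_h = C1*exp(5*t) + C2*exp(-6*t).
For the particular solution try u_p = A0 + A1*t + A2*t^2. Substituting and matching coefficients of each power of t gives A0 = 127/2700, A1 = 7/90, A2 = 1/6, so u_p = 127/2700 + t^2/6 + 7*t/90.
General solution: u = 127/2700 + t^2/6 + 7*t/90 + C1*exp(5*t) + C2*exp(-6*t).
Apply the initial conditions: u(0) = 127/2700 + C1 + C2 = 4 and u'(0) = 7/90 - 6*C2 + 5*C1 = 5. Solving gives C1 = 716/275, C2 = 1603/1188.

u = 127/2700 + t**2/6 + 7*t/90 + 716*exp(5*t)/275 + 1603*exp(-6*t)/1188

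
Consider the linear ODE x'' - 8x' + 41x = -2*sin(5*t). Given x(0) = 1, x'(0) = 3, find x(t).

x = -5*cos(5*t)/116 - sin(5*t)/58 - 63*exp(4*t)*sin(5*t)/290 + 121*cos(5*t)*exp(4*t)/116

Characteristic equation r² - 8r + 41 = 0 has discriminant (-8)² - 4·(41) = -100 < 0, so r = 4 ± 5i.
Hence x_h = C1*cos(5*t)*exp(4*t) + C2*exp(4*t)*sin(5*t).
Try x_p = A*cos(5*t) + B*sin(5*t). Substituting and equating the coefficients of cos(5t) and sin(5t) gives A = -5/116, B = -1/58, so x_p = -5*cos(5*t)/116 - sin(5*t)/58.
General solution: x = -5*cos(5*t)/116 - sin(5*t)/58 + C1*cos(5*t)*exp(4*t) + C2*exp(4*t)*sin(5*t).
Apply the initial conditions: x(0) = -5/116 + C1 = 1 and x'(0) = -5/58 + 4*C1 + 5*C2 = 3. Solving gives C1 = 121/116, C2 = -63/290.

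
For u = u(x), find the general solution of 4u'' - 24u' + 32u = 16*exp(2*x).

Divide through by 4: u'' - 6u' + 8u = 4*exp(2*x).
Characteristic equation r² - 6r + 8 = 0 factors as (r - 2)(r - 4) = 0, so r = 2, 4.
Hence u_h = C1*exp(2*x) + C2*exp(4*x).
Since exp(2*x) solves the homogeneous equation (r = 2 is a root of multiplicity 1), multiply the trial by x. Try u_p = A*x*exp(2*x). Substituting into the equation and dividing by exp(2*x) gives A = -2, so u_p = -2*x*exp(2*x).

u = C1*exp(2*x) + C2*exp(4*x) - 2*x*exp(2*x)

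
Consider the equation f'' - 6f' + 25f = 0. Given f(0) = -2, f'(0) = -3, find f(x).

f = -2*cos(4*x)*exp(3*x) + 3*exp(3*x)*sin(4*x)/4

Characteristic equation r² - 6r + 25 = 0 has discriminant (-6)² - 4·(25) = -64 < 0, so r = 3 ± 4i.
Hence f_h = C1*cos(4*x)*exp(3*x) + C2*exp(3*x)*sin(4*x).
Apply the initial conditions: f(0) = C1 = -2 and f'(0) = 3*C1 + 4*C2 = -3. Solving gives C1 = -2, C2 = 3/4.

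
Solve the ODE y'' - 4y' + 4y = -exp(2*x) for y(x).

y = C1*exp(2*x) - x**2*exp(2*x)/2 + C2*x*exp(2*x)

Characteristic equation r² - 4r + 4 = 0 has discriminant (-4)² - 4·(4) = 0, so r = 2 is a repeated root.
Hence y_h = (C1 + C2*x)*exp(2*x).
Since exp(2*x) solves the homogeneous equation (r = 2 is a root of multiplicity 2), multiply the trial by x^2. Try y_p = A*x^2*exp(2*x). Substituting into the equation and dividing by exp(2*x) gives A = -1/2, so y_p = -x^2*exp(2*x)/2.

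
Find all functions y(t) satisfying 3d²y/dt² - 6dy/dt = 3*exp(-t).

Divide through by 3: y'' - 2y' = exp(-t).
Characteristic equation r² - 2r = 0 factors as (r - 2)r = 0, so r = 2, 0.
Hence y_h = C1*exp(2*t) + C2.
Try y_p = A*exp(-t). Substituting into the equation and dividing by exp(-t) gives A = 1/3, so y_p = exp(-t)/3.

y = C2 + exp(-t)/3 + C1*exp(2*t)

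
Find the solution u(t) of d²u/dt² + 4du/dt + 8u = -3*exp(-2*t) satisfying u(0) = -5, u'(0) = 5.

u = -3*exp(-2*t)/4 - 17*cos(2*t)*exp(-2*t)/4 - 5*exp(-2*t)*sin(2*t)/2

Characteristic equation r² + 4r + 8 = 0 has discriminant (4)² - 4·(8) = -16 < 0, so r = -2 ± 2i.
Hence u_h = C1*cos(2*t)*exp(-2*t) + C2*exp(-2*t)*sin(2*t).
Try u_p = A*exp(-2*t). Substituting into the equation and dividing by exp(-2*t) gives A = -3/4, so u_p = -3*exp(-2*t)/4.
General solution: u = -3*exp(-2*t)/4 + C1*cos(2*t)*exp(-2*t) + C2*exp(-2*t)*sin(2*t).
Apply the initial conditions: u(0) = -3/4 + C1 = -5 and u'(0) = 3/2 - 2*C1 + 2*C2 = 5. Solving gives C1 = -17/4, C2 = -5/2.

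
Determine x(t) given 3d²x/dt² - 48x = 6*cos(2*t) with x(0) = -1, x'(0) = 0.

Divide through by 3: x'' - 16x = 2*cos(2*t).
Characteristic equation r² - 16 = 0 factors as (r + 4)(r - 4) = 0, so r = -4, 4.
Hence x_h = C1*exp(-4*t) + C2*exp(4*t).
Try x_p = A*cos(2*t) + B*sin(2*t). Substituting and equating the coefficients of cos(2t) and sin(2t) gives A = -1/10, B = 0, so x_p = -cos(2*t)/10.
General solution: x = -cos(2*t)/10 + C1*exp(-4*t) + C2*exp(4*t).
Apply the initial conditions: x(0) = -1/10 + C1 + C2 = -1 and x'(0) = -4*C1 + 4*C2 = 0. Solving gives C1 = -9/20, C2 = -9/20.

x = -9*exp(-4*t)/20 - 9*exp(4*t)/20 - cos(2*t)/10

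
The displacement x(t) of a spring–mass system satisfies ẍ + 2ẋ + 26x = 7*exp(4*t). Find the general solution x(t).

Characteristic equation r² + 2r + 26 = 0 has discriminant (2)² - 4·(26) = -100 < 0, so r = -1 ± 5i.
Hence x_h = C1*cos(5*t)*exp(-t) + C2*exp(-t)*sin(5*t).
Try x_p = A*exp(4*t). Substituting into the equation and dividing by exp(4*t) gives A = 7/50, so x_p = 7*exp(4*t)/50.

x = 7*exp(4*t)/50 + C1*cos(5*t)*exp(-t) + C2*exp(-t)*sin(5*t)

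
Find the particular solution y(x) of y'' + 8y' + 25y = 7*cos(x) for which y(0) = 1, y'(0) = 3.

y = 7*sin(x)/80 + 21*cos(x)/80 + 59*cos(3*x)*exp(-4*x)/80 + 469*exp(-4*x)*sin(3*x)/240

Characteristic equation r² + 8r + 25 = 0 has discriminant (8)² - 4·(25) = -36 < 0, so r = -4 ± 3i.
Hence y_h = C1*cos(3*x)*exp(-4*x) + C2*exp(-4*x)*sin(3*x).
Try y_p = A*cos(x) + B*sin(x). Substituting and equating the coefficients of cos(x) and sin(x) gives A = 21/80, B = 7/80, so y_p = 7*sin(x)/80 + 21*cos(x)/80.
General solution: y = 7*sin(x)/80 + 21*cos(x)/80 + C1*cos(3*x)*exp(-4*x) + C2*exp(-4*x)*sin(3*x).
Apply the initial conditions: y(0) = 21/80 + C1 = 1 and y'(0) = 7/80 - 4*C1 + 3*C2 = 3. Solving gives C1 = 59/80, C2 = 469/240.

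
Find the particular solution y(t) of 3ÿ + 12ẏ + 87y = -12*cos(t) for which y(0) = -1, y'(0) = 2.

Divide through by 3: y'' + 4y' + 29y = -4*cos(t).
Characteristic equation r² + 4r + 29 = 0 has discriminant (4)² - 4·(29) = -100 < 0, so r = -2 ± 5i.
Hence y_h = C1*cos(5*t)*exp(-2*t) + C2*exp(-2*t)*sin(5*t).
Try y_p = A*cos(t) + B*sin(t). Substituting and equating the coefficients of cos(t) and sin(t) gives A = -7/50, B = -1/50, so y_p = -7*cos(t)/50 - sin(t)/50.
General solution: y = -7*cos(t)/50 - sin(t)/50 + C1*cos(5*t)*exp(-2*t) + C2*exp(-2*t)*sin(5*t).
Apply the initial conditions: y(0) = -7/50 + C1 = -1 and y'(0) = -1/50 - 2*C1 + 5*C2 = 2. Solving gives C1 = -43/50, C2 = 3/50.

y = -7*cos(t)/50 - sin(t)/50 - 43*cos(5*t)*exp(-2*t)/50 + 3*exp(-2*t)*sin(5*t)/50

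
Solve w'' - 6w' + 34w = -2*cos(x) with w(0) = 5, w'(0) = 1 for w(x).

w = -22*cos(x)/375 + 4*sin(x)/375 - 1064*exp(3*x)*sin(5*x)/375 + 1897*cos(5*x)*exp(3*x)/375

Characteristic equation r² - 6r + 34 = 0 has discriminant (-6)² - 4·(34) = -100 < 0, so r = 3 ± 5i.
Hence w_h = C1*cos(5*x)*exp(3*x) + C2*exp(3*x)*sin(5*x).
Try w_p = A*cos(x) + B*sin(x). Substituting and equating the coefficients of cos(x) and sin(x) gives A = -22/375, B = 4/375, so w_p = -22*cos(x)/375 + 4*sin(x)/375.
General solution: w = -22*cos(x)/375 + 4*sin(x)/375 + C1*cos(5*x)*exp(3*x) + C2*exp(3*x)*sin(5*x).
Apply the initial conditions: w(0) = -22/375 + C1 = 5 and w'(0) = 4/375 + 3*C1 + 5*C2 = 1. Solving gives C1 = 1897/375, C2 = -1064/375.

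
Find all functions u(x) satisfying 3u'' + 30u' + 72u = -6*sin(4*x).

u = -sin(4*x)/104 + 5*cos(4*x)/104 + C1*exp(-4*x) + C2*exp(-6*x)

Divide through by 3: u'' + 10u' + 24u = -2*sin(4*x).
Characteristic equation r² + 10r + 24 = 0 factors as (r + 4)(r + 6) = 0, so r = -4, -6.
Hence u_h = C1*exp(-4*x) + C2*exp(-6*x).
Try u_p = A*cos(4*x) + B*sin(4*x). Substituting and equating the coefficients of cos(4x) and sin(4x) gives A = 5/104, B = -1/104, so u_p = -sin(4*x)/104 + 5*cos(4*x)/104.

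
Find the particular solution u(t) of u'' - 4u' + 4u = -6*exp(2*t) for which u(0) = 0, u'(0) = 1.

Characteristic equation r² - 4r + 4 = 0 has discriminant (-4)² - 4·(4) = 0, so r = 2 is a repeated root.
Hence u_h = (C1 + C2*t)*exp(2*t).
Since exp(2*t) solves the homogeneous equation (r = 2 is a root of multiplicity 2), multiply the trial by t^2. Try u_p = A*t^2*exp(2*t). Substituting into the equation and dividing by exp(2*t) gives A = -3, so u_p = -3*t^2*exp(2*t).
General solution: u = C1*exp(2*t) - 3*t^2*exp(2*t) + C2*t*exp(2*t).
Apply the initial conditions: u(0) = C1 = 0 and u'(0) = C2 + 2*C1 = 1. Solving gives C1 = 0, C2 = 1.

u = t*exp(2*t) - 3*t**2*exp(2*t)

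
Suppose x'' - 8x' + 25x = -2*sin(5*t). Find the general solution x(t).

Characteristic equation r² - 8r + 25 = 0 has discriminant (-8)² - 4·(25) = -36 < 0, so r = 4 ± 3i.
Hence x_h = C1*cos(3*t)*exp(4*t) + C2*exp(4*t)*sin(3*t).
Try x_p = A*cos(5*t) + B*sin(5*t). Substituting and equating the coefficients of cos(5t) and sin(5t) gives A = -1/20, B = 0, so x_p = -cos(5*t)/20.

x = -cos(5*t)/20 + C1*cos(3*t)*exp(4*t) + C2*exp(4*t)*sin(3*t)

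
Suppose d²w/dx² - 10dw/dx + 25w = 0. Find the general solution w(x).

Characteristic equation r² - 10r + 25 = 0 has discriminant (-10)² - 4·(25) = 0, so r = 5 is a repeated root.
Hence w_h = (C1 + C2*x)*exp(5*x).

w = C1*exp(5*x) + C2*x*exp(5*x)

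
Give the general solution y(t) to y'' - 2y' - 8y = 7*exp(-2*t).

Characteristic equation r² - 2r - 8 = 0 factors as (r + 2)(r - 4) = 0, so r = -2, 4.
Hence y_h = C1*exp(-2*t) + C2*exp(4*t).
Since exp(-2*t) solves the homogeneous equation (r = -2 is a root of multiplicity 1), multiply the trial by t. Try y_p = A*t*exp(-2*t). Substituting into the equation and dividing by exp(-2*t) gives A = -7/6, so y_p = -7*t*exp(-2*t)/6.

y = C1*exp(-2*t) + C2*exp(4*t) - 7*t*exp(-2*t)/6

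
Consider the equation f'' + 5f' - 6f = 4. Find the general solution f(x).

Characteristic equation r² + 5r - 6 = 0 factors as (r - 1)(r + 6) = 0, so r = 1, -6.
Hence f_h = C1*exp(x) + C2*exp(-6*x).
For the particular solution try f_p = A0. Substituting and matching coefficients of each power of x gives A0 = -2/3, so f_p = -2/3.

f = -2/3 + C1*exp(x) + C2*exp(-6*x)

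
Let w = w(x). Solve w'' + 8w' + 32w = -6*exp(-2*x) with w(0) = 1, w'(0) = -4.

w = -3*exp(-2*x)/10 + 3*exp(-4*x)*sin(4*x)/20 + 13*cos(4*x)*exp(-4*x)/10

Characteristic equation r² + 8r + 32 = 0 has discriminant (8)² - 4·(32) = -64 < 0, so r = -4 ± 4i.
Hence w_h = C1*cos(4*x)*exp(-4*x) + C2*exp(-4*x)*sin(4*x).
Try w_p = A*exp(-2*x). Substituting into the equation and dividing by exp(-2*x) gives A = -3/10, so w_p = -3*exp(-2*x)/10.
General solution: w = -3*exp(-2*x)/10 + C1*cos(4*x)*exp(-4*x) + C2*exp(-4*x)*sin(4*x).
Apply the initial conditions: w(0) = -3/10 + C1 = 1 and w'(0) = 3/5 - 4*C1 + 4*C2 = -4. Solving gives C1 = 13/10, C2 = 3/20.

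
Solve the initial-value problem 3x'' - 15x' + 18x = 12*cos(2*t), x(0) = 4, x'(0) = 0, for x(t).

x = 11*exp(2*t) - 92*exp(3*t)/13 - 5*sin(2*t)/13 + cos(2*t)/13

Divide through by 3: x'' - 5x' + 6x = 4*cos(2*t).
Characteristic equation r² - 5r + 6 = 0 factors as (r - 3)(r - 2) = 0, so r = 3, 2.
Hence x_h = C1*exp(3*t) + C2*exp(2*t).
Try x_p = A*cos(2*t) + B*sin(2*t). Substituting and equating the coefficients of cos(2t) and sin(2t) gives A = 1/13, B = -5/13, so x_p = -5*sin(2*t)/13 + cos(2*t)/13.
General solution: x = -5*sin(2*t)/13 + cos(2*t)/13 + C1*exp(3*t) + C2*exp(2*t).
Apply the initial conditions: x(0) = 1/13 + C1 + C2 = 4 and x'(0) = -10/13 + 2*C2 + 3*C1 = 0. Solving gives C1 = -92/13, C2 = 11.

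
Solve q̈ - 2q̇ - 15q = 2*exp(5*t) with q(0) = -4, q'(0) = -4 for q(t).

q = -65*exp(5*t)/32 - 63*exp(-3*t)/32 + t*exp(5*t)/4

Characteristic equation r² - 2r - 15 = 0 factors as (r - 5)(r + 3) = 0, so r = 5, -3.
Hence q_h = C1*exp(5*t) + C2*exp(-3*t).
Since exp(5*t) solves the homogeneous equation (r = 5 is a root of multiplicity 1), multiply the trial by t. Try q_p = A*t*exp(5*t). Substituting into the equation and dividing by exp(5*t) gives A = 1/4, so q_p = t*exp(5*t)/4.
General solution: q = C1*exp(5*t) + C2*exp(-3*t) + t*exp(5*t)/4.
Apply the initial conditions: q(0) = C1 + C2 = -4 and q'(0) = 1/4 - 3*C2 + 5*C1 = -4. Solving gives C1 = -65/32, C2 = -63/32.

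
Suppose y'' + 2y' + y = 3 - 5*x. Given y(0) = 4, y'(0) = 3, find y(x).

Characteristic equation r² + 2r + 1 = 0 has discriminant (2)² - 4·(1) = 0, so r = -1 is a repeated root.
Hence y_h = (C1 + C2*x)*exp(-x).
For the particular solution try y_p = A0 + A1*x. Substituting and matching coefficients of each power of x gives A0 = 13, A1 = -5, so y_p = 13 - 5*x.
General solution: y = 13 - 5*x + C1*exp(-x) + C2*x*exp(-x).
Apply the initial conditions: y(0) = 13 + C1 = 4 and y'(0) = -5 + C2 - C1 = 3. Solving gives C1 = -9, C2 = -1.

y = 13 - 9*exp(-x) - 5*x - x*exp(-x)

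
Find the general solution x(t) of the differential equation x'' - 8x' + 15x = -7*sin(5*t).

x = -14*cos(5*t)/85 + 7*sin(5*t)/170 + C1*exp(5*t) + C2*exp(3*t)

Characteristic equation r² - 8r + 15 = 0 factors as (r - 5)(r - 3) = 0, so r = 5, 3.
Hence x_h = C1*exp(5*t) + C2*exp(3*t).
Try x_p = A*cos(5*t) + B*sin(5*t). Substituting and equating the coefficients of cos(5t) and sin(5t) gives A = -14/85, B = 7/170, so x_p = -14*cos(5*t)/85 + 7*sin(5*t)/170.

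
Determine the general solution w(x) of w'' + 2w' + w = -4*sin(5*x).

w = 10*cos(5*x)/169 + 24*sin(5*x)/169 + C1*exp(-x) + C2*x*exp(-x)

Characteristic equation r² + 2r + 1 = 0 has discriminant (2)² - 4·(1) = 0, so r = -1 is a repeated root.
Hence w_h = (C1 + C2*x)*exp(-x).
Try w_p = A*cos(5*x) + B*sin(5*x). Substituting and equating the coefficients of cos(5x) and sin(5x) gives A = 10/169, B = 24/169, so w_p = 10*cos(5*x)/169 + 24*sin(5*x)/169.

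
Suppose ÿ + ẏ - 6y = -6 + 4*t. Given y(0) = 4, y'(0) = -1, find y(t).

y = 8/9 - 2*t/3 + 9*exp(2*t)/5 + 59*exp(-3*t)/45

Characteristic equation r² + r - 6 = 0 factors as (r + 3)(r - 2) = 0, so r = -3, 2.
Hence y_h = C1*exp(-3*t) + C2*exp(2*t).
For the particular solution try y_p = A0 + A1*t. Substituting and matching coefficients of each power of t gives A0 = 8/9, A1 = -2/3, so y_p = 8/9 - 2*t/3.
General solution: y = 8/9 - 2*t/3 + C1*exp(-3*t) + C2*exp(2*t).
Apply the initial conditions: y(0) = 8/9 + C1 + C2 = 4 and y'(0) = -2/3 - 3*C1 + 2*C2 = -1. Solving gives C1 = 59/45, C2 = 9/5.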